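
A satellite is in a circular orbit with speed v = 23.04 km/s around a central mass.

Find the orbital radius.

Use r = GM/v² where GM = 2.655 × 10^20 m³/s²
v = 23.04 km/s = 23040 m/s
GM = 2.655 × 10^20 m³/s²
v² = 5.30842 × 10^8 m²/s²
r = GM/v² = (2.655 × 10^20) / (5.30842 × 10^8) = 5.00149 × 10^11 m ≈ 500.1 Gm

Final answer: 500.1 Gm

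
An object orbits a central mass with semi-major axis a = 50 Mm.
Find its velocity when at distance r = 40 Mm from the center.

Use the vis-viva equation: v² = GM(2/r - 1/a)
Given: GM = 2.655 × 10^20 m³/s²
a = 50 Mm = 5 × 10^7 m
r = 40 Mm = 4 × 10^7 m
GM = 2.655 × 10^20 m³/s²
2/r − 1/a = 5 × 10^-8 − 2 × 10^-8 = 3 × 10^-8 m⁻¹
v² = GM (2/r − 1/a) = 7.965 × 10^12 m²/s²
v = 2.82223 × 10^6 m/s ≈ 2822 km/s

Final answer: 2822 km/s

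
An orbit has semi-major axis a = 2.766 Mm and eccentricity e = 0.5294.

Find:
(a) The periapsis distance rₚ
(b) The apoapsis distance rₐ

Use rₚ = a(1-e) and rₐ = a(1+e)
a = 2.766 Mm = 2.766 × 10^6 m
e = 0.5294:  1 − e = 0.4706,  1 + e = 1.5294
(a) rₚ = a(1 − e) = 2.766 × 10^6 m × 0.4706 = 1.30168 × 10^6 m ≈ 1.302 Mm
(b) rₐ = a(1 + e) = 2.766 × 10^6 m × 1.5294 = 4.23032 × 10^6 m ≈ 4.23 Mm

Final answer:
(a) rₚ = 1.302 Mm
(b) rₐ = 4.23 Mm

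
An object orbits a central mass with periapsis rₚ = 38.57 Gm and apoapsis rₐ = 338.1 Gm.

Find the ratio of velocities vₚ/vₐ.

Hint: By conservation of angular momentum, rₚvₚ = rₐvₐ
rₚ = 38.57 Gm = 3.857 × 10^10 m
rₐ = 338.1 Gm = 3.381 × 10^11 m
rₚvₚ = rₐvₐ  ⇒  vₚ/vₐ = rₐ/rₚ
vₚ/vₐ = (3.381 × 10^11) / (3.857 × 10^10) = 8.76588

Final answer: vₚ/vₐ = 8.766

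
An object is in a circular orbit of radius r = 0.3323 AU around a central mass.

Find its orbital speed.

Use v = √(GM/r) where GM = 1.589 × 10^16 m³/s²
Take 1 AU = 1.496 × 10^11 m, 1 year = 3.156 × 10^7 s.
r = 0.3323 AU = 4.97121 × 10^10 m
GM = 1.589 × 10^16 m³/s²
GM/r = (1.589 × 10^16) / (4.97121 × 10^10) = 319641 m²/s²
v = √(GM/r) = 565.368 m/s ≈ 0.1193 AU/year

Final answer: 0.1193 AU/year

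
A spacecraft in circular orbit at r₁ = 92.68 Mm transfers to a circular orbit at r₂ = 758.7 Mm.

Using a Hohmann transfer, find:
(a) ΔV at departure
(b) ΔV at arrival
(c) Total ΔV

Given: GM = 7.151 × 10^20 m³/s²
r₁ = 92.68 Mm = 9.268 × 10^7 m
r₂ = 758.7 Mm = 7.587 × 10^8 m
GM = 7.151 × 10^20 m³/s²
Transfer ellipse: a_t = (r₁ + r₂)/2 = 4.2569 × 10^8 m
Circular speed at r₁: v₁ = √(GM/r₁) = 2.77773 × 10^6 m/s
Transfer speed at r₁ (periapsis): v₁ₜ = √(GM(2/r₁ − 1/a_t)) = 3.70833 × 10^6 m/s
(a) ΔV₁ = v₁ₜ − v₁ = 930601 m/s ≈ 930.6 km/s
Circular speed at r₂: v₂ = √(GM/r₂) = 970842 m/s
Transfer speed at r₂ (apoapsis): v₂ₜ = √(GM(2/r₂ − 1/a_t)) = 452996 m/s
(b) ΔV₂ = v₂ − v₂ₜ = 517845 m/s ≈ 517.8 km/s
(c) ΔV_total = ΔV₁ + ΔV₂ = 1.44845 × 10^6 m/s ≈ 1448 km/s

Final answer:
(a) ΔV₁ = 930.6 km/s
(b) ΔV₂ = 517.8 km/s
(c) ΔV_total = 1448 km/s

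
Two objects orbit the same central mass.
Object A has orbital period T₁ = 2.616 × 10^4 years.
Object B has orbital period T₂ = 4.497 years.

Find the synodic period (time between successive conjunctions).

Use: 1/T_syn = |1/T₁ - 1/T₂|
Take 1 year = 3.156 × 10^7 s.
T₁ = 2.616 × 10^4 years = 8.2561 × 10^11 s
T₂ = 4.497 years = 1.41925 × 10^8 s
1/T₁ = 1.21123 × 10^-12 s⁻¹
1/T₂ = 7.04596 × 10^-9 s⁻¹
|1/T₁ − 1/T₂| = 7.04475 × 10^-9 s⁻¹
T_syn = 1 / |1/T₁ − 1/T₂| = 1.4195 × 10^8 s ≈ 4.498 years

Final answer: T_syn = 4.498 years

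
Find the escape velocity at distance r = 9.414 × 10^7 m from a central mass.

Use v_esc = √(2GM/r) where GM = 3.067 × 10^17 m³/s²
r = 9.414 × 10^7 m
GM = 3.067 × 10^17 m³/s²
2GM/r = 2 × (3.067 × 10^17) / (9.414 × 10^7) = 6.51583 × 10^9 m²/s²
v_esc = √(2GM/r) = 80720.7 m/s ≈ 80.72 km/s

Final answer: 80.72 km/s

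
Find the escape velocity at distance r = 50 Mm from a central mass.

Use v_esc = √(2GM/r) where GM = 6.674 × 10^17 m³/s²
r = 50 Mm = 5 × 10^7 m
GM = 6.674 × 10^17 m³/s²
2GM/r = 2 × (6.674 × 10^17) / (5 × 10^7) = 2.6696 × 10^10 m²/s²
v_esc = √(2GM/r) = 163389 m/s ≈ 163.4 km/s

Final answer: 163.4 km/s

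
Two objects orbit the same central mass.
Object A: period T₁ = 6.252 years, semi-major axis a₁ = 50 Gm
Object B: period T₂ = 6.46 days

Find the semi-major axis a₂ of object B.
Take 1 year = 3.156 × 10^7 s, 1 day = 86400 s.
T₁ = 6.252 years = 1.97313 × 10^8 s
T₂ = 6.46 days = 558144 s
a₁ = 50 Gm = 5 × 10^10 m
Kepler's third law: (T₂/T₁)² = (a₂/a₁)³  ⇒  a₂ = a₁ (T₂/T₁)^(2/3)
T₂/T₁ = 0.00282872
(T₂/T₁)^(2/3) = 0.0200014
a₂ = 5 × 10^10 m × 0.0200014 = 1.00007 × 10^9 m ≈ 1 Gm

Final answer: a₂ = 1 Gm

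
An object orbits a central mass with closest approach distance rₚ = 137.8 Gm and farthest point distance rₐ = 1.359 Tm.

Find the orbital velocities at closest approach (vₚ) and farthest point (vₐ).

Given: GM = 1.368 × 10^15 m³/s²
rₚ = 137.8 Gm = 1.378 × 10^11 m
rₐ = 1.359 Tm = 1.359 × 10^12 m
GM = 1.368 × 10^15 m³/s²
a = (rₚ + rₐ)/2 = 7.484 × 10^11 m
Vis-viva: v² = GM (2/r − 1/a)
vₚ² = 1.368 × 10^15 × (1.45138 × 10^-11 − 1.33618 × 10^-12) = 18027 m²/s²
vₚ = 134.265 m/s ≈ 134.3 m/s
vₐ² = 1.368 × 10^15 × (1.47167 × 10^-12 − 1.33618 × 10^-12) = 185.346 m²/s²
vₐ = 13.6142 m/s ≈ 13.61 m/s

Final answer: vₚ = 134.3 m/s, vₐ = 13.61 m/s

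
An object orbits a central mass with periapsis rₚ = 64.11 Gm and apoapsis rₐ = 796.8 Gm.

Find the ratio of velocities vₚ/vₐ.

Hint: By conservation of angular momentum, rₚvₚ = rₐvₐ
rₚ = 64.11 Gm = 6.411 × 10^10 m
rₐ = 796.8 Gm = 7.968 × 10^11 m
rₚvₚ = rₐvₐ  ⇒  vₚ/vₐ = rₐ/rₚ
vₚ/vₐ = (7.968 × 10^11) / (6.411 × 10^10) = 12.4286

Final answer: vₚ/vₐ = 12.43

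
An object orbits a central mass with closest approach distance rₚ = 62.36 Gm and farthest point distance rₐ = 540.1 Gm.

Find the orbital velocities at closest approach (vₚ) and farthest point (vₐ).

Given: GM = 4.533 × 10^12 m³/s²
rₚ = 62.36 Gm = 6.236 × 10^10 m
rₐ = 540.1 Gm = 5.401 × 10^11 m
GM = 4.533 × 10^12 m³/s²
a = (rₚ + rₐ)/2 = 3.0123 × 10^11 m
Vis-viva: v² = GM (2/r − 1/a)
vₚ² = 4.533 × 10^12 × (3.20718 × 10^-11 − 3.31972 × 10^-12) = 130.333 m²/s²
vₚ = 11.4164 m/s ≈ 11.42 m/s
vₐ² = 4.533 × 10^12 × (3.70302 × 10^-12 − 3.31972 × 10^-12) = 1.73748 m²/s²
vₐ = 1.31813 m/s ≈ 1.318 m/s

Final answer: vₚ = 11.42 m/s, vₐ = 1.318 m/s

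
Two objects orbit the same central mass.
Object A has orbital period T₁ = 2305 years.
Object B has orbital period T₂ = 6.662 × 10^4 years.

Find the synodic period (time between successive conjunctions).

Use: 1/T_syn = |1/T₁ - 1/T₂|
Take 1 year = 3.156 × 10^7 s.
T₁ = 2305 years = 7.27458 × 10^10 s
T₂ = 6.662 × 10^4 years = 2.10253 × 10^12 s
1/T₁ = 1.37465 × 10^-11 s⁻¹
1/T₂ = 4.75618 × 10^-13 s⁻¹
|1/T₁ − 1/T₂| = 1.32709 × 10^-11 s⁻¹
T_syn = 1 / |1/T₁ − 1/T₂| = 7.5353 × 10^10 s ≈ 2388 years

Final answer: T_syn = 2388 years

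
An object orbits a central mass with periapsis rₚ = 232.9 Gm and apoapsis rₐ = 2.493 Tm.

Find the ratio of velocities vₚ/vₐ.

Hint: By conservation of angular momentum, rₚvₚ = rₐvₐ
rₚ = 232.9 Gm = 2.329 × 10^11 m
rₐ = 2.493 Tm = 2.493 × 10^12 m
rₚvₚ = rₐvₐ  ⇒  vₚ/vₐ = rₐ/rₚ
vₚ/vₐ = (2.493 × 10^12) / (2.329 × 10^11) = 10.7042

Final answer: vₚ/vₐ = 10.7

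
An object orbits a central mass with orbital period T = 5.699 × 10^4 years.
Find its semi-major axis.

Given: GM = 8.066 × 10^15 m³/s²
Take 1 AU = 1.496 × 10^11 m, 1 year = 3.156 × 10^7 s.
T = 5.699 × 10^4 years = 1.7986 × 10^12 s
GM = 8.066 × 10^15 m³/s²
Kepler's third law: a³ = GM T² / (4π²)
T² = 3.23498 × 10^24 s²
a³ = (8.066 × 10^15) × (3.23498 × 10^24) / (4π²) = 6.60952 × 10^38 m³
a = (a³)^(1/3) = 8.71077 × 10^12 m ≈ 58.23 AU

Final answer: 58.23 AU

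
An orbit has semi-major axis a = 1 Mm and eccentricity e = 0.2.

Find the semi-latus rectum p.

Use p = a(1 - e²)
a = 1 Mm = 1 × 10^6 m
e = 0.2,  e² = 0.04,  1 − e² = 0.96
p = a(1 − e²) = 1 × 10^6 m × 0.96 = 960000 m ≈ 960 km

Final answer: p = 960 km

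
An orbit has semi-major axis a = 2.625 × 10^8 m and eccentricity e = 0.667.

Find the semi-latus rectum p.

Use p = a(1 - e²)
a = 2.625 × 10^8 m
e = 0.667,  e² = 0.444889,  1 − e² = 0.555111
p = a(1 − e²) = 2.625 × 10^8 m × 0.555111 = 1.45717 × 10^8 m ≈ 1.457 × 10^8 m

Final answer: p = 1.457 × 10^8 m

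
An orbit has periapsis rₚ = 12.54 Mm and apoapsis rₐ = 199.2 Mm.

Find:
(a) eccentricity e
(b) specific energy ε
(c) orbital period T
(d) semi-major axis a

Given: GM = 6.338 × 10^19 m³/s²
rₚ = 12.54 Mm = 1.254 × 10^7 m
rₐ = 199.2 Mm = 1.992 × 10^8 m
GM = 6.338 × 10^19 m³/s²
a = (rₚ + rₐ)/2 = 1.0587 × 10^8 m
e = (rₐ − rₚ)/(rₐ + rₚ) = (1.8666 × 10^8) / (2.1174 × 10^8) = 0.881553
(a) e = 0.881553 ≈ 0.8816
(b) 2a = 2.1174 × 10^8 m;  ε = −GM/(2a) = -2.99329 × 10^11 J/kg ≈ -299.3 GJ/kg
(c) a³ = 1.18664 × 10^24 m³;  T = 2π √(a³/GM) = 2π × 136.831 s = 859.732 s ≈ 14.33 minutes
(d) a = 1.0587 × 10^8 m ≈ 105.9 Mm

Final answer:
(a) eccentricity e = 0.8816
(b) specific energy ε = -299.3 GJ/kg
(c) orbital period T = 14.33 minutes
(d) semi-major axis a = 105.9 Mm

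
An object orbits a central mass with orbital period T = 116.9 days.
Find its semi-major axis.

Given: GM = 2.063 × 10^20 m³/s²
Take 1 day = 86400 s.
T = 116.9 days = 1.01002 × 10^7 s
GM = 2.063 × 10^20 m³/s²
Kepler's third law: a³ = GM T² / (4π²)
T² = 1.02013 × 10^14 s²
a³ = (2.063 × 10^20) × (1.02013 × 10^14) / (4π²) = 5.33084 × 10^32 m³
a = (a³)^(1/3) = 8.10834 × 10^10 m ≈ 8.108 × 10^10 m

Final answer: 8.108 × 10^10 m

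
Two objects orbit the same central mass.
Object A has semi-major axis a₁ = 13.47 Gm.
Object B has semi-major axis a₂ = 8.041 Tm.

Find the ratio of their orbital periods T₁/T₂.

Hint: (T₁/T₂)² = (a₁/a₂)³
a₁ = 13.47 Gm = 1.347 × 10^10 m
a₂ = 8.041 Tm = 8.041 × 10^12 m
a₁/a₂ = 0.00167516
T₁/T₂ = (a₁/a₂)^(3/2) = (0.00167516)^1.5 = 6.85624 × 10^-5

Final answer: T₁/T₂ = 6.856 × 10^-5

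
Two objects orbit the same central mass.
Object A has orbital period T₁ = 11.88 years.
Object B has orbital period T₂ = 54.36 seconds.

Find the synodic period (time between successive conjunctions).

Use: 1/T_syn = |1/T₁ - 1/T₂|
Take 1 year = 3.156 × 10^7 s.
T₁ = 11.88 years = 3.74933 × 10^8 s
T₂ = 54.36 seconds
1/T₁ = 2.66714 × 10^-9 s⁻¹
1/T₂ = 0.0183959 s⁻¹
|1/T₁ − 1/T₂| = 0.0183959 s⁻¹
T_syn = 1 / |1/T₁ − 1/T₂| = 54.36 s ≈ 54.36 seconds

Final answer: T_syn = 54.36 seconds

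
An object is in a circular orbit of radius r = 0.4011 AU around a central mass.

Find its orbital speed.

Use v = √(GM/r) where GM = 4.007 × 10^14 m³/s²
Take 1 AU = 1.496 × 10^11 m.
r = 0.4011 AU = 6.00046 × 10^10 m
GM = 4.007 × 10^14 m³/s²
GM/r = (4.007 × 10^14) / (6.00046 × 10^10) = 6677.83 m²/s²
v = √(GM/r) = 81.718 m/s ≈ 81.72 m/s

Final answer: 81.72 m/s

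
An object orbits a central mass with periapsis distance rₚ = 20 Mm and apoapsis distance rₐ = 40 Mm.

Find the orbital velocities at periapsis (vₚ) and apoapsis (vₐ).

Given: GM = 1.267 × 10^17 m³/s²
rₚ = 20 Mm = 2 × 10^7 m
rₐ = 40 Mm = 4 × 10^7 m
GM = 1.267 × 10^17 m³/s²
a = (rₚ + rₐ)/2 = 3 × 10^7 m
Vis-viva: v² = GM (2/r − 1/a)
vₚ² = 1.267 × 10^17 × (1 × 10^-7 − 3.33333 × 10^-8) = 8.44667 × 10^9 m²/s²
vₚ = 91905.7 m/s ≈ 91.91 km/s
vₐ² = 1.267 × 10^17 × (5 × 10^-8 − 3.33333 × 10^-8) = 2.11167 × 10^9 m²/s²
vₐ = 45952.9 m/s ≈ 45.95 km/s

Final answer: vₚ = 91.91 km/s, vₐ = 45.95 km/s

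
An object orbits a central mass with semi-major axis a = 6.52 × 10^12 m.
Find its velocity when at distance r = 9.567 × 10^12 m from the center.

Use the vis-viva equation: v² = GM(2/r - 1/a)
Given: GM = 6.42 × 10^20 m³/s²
a = 6.52 × 10^12 m
r = 9.567 × 10^12 m
GM = 6.42 × 10^20 m³/s²
2/r − 1/a = 2.09052 × 10^-13 − 1.53374 × 10^-13 = 5.56777 × 10^-14 m⁻¹
v² = GM (2/r − 1/a) = 3.57451 × 10^7 m²/s²
v = 5978.72 m/s ≈ 5.979 km/s

Final answer: 5.979 km/s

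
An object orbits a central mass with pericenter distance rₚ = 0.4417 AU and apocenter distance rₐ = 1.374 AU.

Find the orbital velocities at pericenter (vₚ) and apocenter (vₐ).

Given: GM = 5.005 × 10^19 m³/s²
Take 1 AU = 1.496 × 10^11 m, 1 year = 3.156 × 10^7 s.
rₚ = 0.4417 AU = 6.60783 × 10^10 m
rₐ = 1.374 AU = 2.0555 × 10^11 m
GM = 5.005 × 10^19 m³/s²
a = (rₚ + rₐ)/2 = 1.35814 × 10^11 m
Vis-viva: v² = GM (2/r − 1/a)
vₚ² = 5.005 × 10^19 × (3.02671 × 10^-11 − 7.36299 × 10^-12) = 1.14635 × 10^9 m²/s²
vₚ = 33857.8 m/s ≈ 7.143 AU/year
vₐ² = 5.005 × 10^19 × (9.72997 × 10^-12 − 7.36299 × 10^-12) = 1.18467 × 10^8 m²/s²
vₐ = 10884.3 m/s ≈ 2.296 AU/year

Final answer: vₚ = 7.143 AU/year, vₐ = 2.296 AU/year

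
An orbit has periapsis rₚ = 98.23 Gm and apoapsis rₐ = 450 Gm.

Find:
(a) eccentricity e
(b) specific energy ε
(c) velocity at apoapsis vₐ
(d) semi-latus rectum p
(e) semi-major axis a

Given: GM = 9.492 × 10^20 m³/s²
rₚ = 98.23 Gm = 9.823 × 10^10 m
rₐ = 450 Gm = 4.5 × 10^11 m
GM = 9.492 × 10^20 m³/s²
a = (rₚ + rₐ)/2 = 2.74115 × 10^11 m
e = (rₐ − rₚ)/(rₐ + rₚ) = (3.5177 × 10^11) / (5.4823 × 10^11) = 0.641647
(a) e = 0.641647 ≈ 0.6416
(b) 2a = 5.4823 × 10^11 m;  ε = −GM/(2a) = -1.73139 × 10^9 J/kg ≈ -1.731 GJ/kg
(c) vₐ² = GM (2/rₐ − 1/a) = 9.492 × 10^20 × (4.44444 × 10^-12 − 3.6481 × 10^-12) = 7.55886 × 10^8 m²/s²;  vₐ = 27493.4 m/s ≈ 27.49 km/s
(d) 1 − e² = 0.588289;  p = a(1 − e²) = 2.74115 × 10^11 × 0.588289 = 1.61259 × 10^11 m ≈ 161.3 Gm
(e) a = 2.74115 × 10^11 m ≈ 274.1 Gm

Final answer:
(a) eccentricity e = 0.6416
(b) specific energy ε = -1.731 GJ/kg
(c) velocity at apoapsis vₐ = 27.49 km/s
(d) semi-latus rectum p = 161.3 Gm
(e) semi-major axis a = 274.1 Gm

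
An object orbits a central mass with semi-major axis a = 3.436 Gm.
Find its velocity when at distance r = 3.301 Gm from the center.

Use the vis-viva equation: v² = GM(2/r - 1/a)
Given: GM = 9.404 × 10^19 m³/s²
a = 3.436 Gm = 3.436 × 10^9 m
r = 3.301 Gm = 3.301 × 10^9 m
GM = 9.404 × 10^19 m³/s²
2/r − 1/a = 6.05877 × 10^-10 − 2.91036 × 10^-10 = 3.14841 × 10^-10 m⁻¹
v² = GM (2/r − 1/a) = 2.96076 × 10^10 m²/s²
v = 172069 m/s ≈ 172.1 km/s

Final answer: 172.1 km/s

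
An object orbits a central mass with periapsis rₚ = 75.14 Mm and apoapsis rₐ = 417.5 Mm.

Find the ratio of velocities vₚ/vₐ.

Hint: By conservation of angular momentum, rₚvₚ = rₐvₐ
rₚ = 75.14 Mm = 7.514 × 10^7 m
rₐ = 417.5 Mm = 4.175 × 10^8 m
rₚvₚ = rₐvₐ  ⇒  vₚ/vₐ = rₐ/rₚ
vₚ/vₐ = (4.175 × 10^8) / (7.514 × 10^7) = 5.55629

Final answer: vₚ/vₐ = 5.556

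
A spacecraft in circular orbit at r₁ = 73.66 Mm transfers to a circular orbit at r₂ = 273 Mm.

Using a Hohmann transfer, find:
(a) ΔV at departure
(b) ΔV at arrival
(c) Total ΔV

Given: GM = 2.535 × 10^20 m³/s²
r₁ = 73.66 Mm = 7.366 × 10^7 m
r₂ = 273 Mm = 2.73 × 10^8 m
GM = 2.535 × 10^20 m³/s²
Transfer ellipse: a_t = (r₁ + r₂)/2 = 1.7333 × 10^8 m
Circular speed at r₁: v₁ = √(GM/r₁) = 1.85512 × 10^6 m/s
Transfer speed at r₁ (periapsis): v₁ₜ = √(GM(2/r₁ − 1/a_t)) = 2.32819 × 10^6 m/s
(a) ΔV₁ = v₁ₜ − v₁ = 473061 m/s ≈ 473.1 km/s
Circular speed at r₂: v₂ = √(GM/r₂) = 963624 m/s
Transfer speed at r₂ (apoapsis): v₂ₜ = √(GM(2/r₂ − 1/a_t)) = 628184 m/s
(b) ΔV₂ = v₂ − v₂ₜ = 335440 m/s ≈ 335.4 km/s
(c) ΔV_total = ΔV₁ + ΔV₂ = 808501 m/s ≈ 808.5 km/s

Final answer:
(a) ΔV₁ = 473.1 km/s
(b) ΔV₂ = 335.4 km/s
(c) ΔV_total = 808.5 km/s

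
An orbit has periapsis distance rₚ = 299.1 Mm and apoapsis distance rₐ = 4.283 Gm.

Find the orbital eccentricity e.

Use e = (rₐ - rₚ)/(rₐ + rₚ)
rₚ = 299.1 Mm = 2.991 × 10^8 m
rₐ = 4.283 Gm = 4.283 × 10^9 m
rₐ − rₚ = 3.9839 × 10^9 m
rₐ + rₚ = 4.5821 × 10^9 m
e = (rₐ − rₚ)/(rₐ + rₚ) = 0.869449

Final answer: e = 0.8694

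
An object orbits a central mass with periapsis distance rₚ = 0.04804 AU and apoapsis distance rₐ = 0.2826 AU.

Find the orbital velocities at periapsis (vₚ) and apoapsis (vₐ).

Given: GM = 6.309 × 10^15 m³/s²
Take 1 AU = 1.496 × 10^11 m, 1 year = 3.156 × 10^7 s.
rₚ = 0.04804 AU = 7.18678 × 10^9 m
rₐ = 0.2826 AU = 4.2277 × 10^10 m
GM = 6.309 × 10^15 m³/s²
a = (rₚ + rₐ)/2 = 2.47319 × 10^10 m
Vis-viva: v² = GM (2/r − 1/a)
vₚ² = 6.309 × 10^15 × (2.78289 × 10^-10 − 4.04337 × 10^-11) = 1.50063 × 10^6 m²/s²
vₚ = 1225 m/s ≈ 0.2584 AU/year
vₐ² = 6.309 × 10^15 × (4.73071 × 10^-11 − 4.04337 × 10^-11) = 43364.5 m²/s²
vₐ = 208.241 m/s ≈ 208.2 m/s

Final answer: vₚ = 0.2584 AU/year, vₐ = 208.2 m/s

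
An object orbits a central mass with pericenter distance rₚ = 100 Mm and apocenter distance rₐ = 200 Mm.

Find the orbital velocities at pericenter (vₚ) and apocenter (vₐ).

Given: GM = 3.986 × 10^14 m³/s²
rₚ = 100 Mm = 1 × 10^8 m
rₐ = 200 Mm = 2 × 10^8 m
GM = 3.986 × 10^14 m³/s²
a = (rₚ + rₐ)/2 = 1.5 × 10^8 m
Vis-viva: v² = GM (2/r − 1/a)
vₚ² = 3.986 × 10^14 × (2 × 10^-8 − 6.66667 × 10^-9) = 5.31467 × 10^6 m²/s²
vₚ = 2305.36 m/s ≈ 2.305 km/s
vₐ² = 3.986 × 10^14 × (1 × 10^-8 − 6.66667 × 10^-9) = 1.32867 × 10^6 m²/s²
vₐ = 1152.68 m/s ≈ 1.153 km/s

Final answer: vₚ = 2.305 km/s, vₐ = 1.153 km/s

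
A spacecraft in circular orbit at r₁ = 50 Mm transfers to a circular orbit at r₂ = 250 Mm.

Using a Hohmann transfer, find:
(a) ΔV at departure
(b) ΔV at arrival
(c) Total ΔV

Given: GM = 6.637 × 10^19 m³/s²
r₁ = 50 Mm = 5 × 10^7 m
r₂ = 250 Mm = 2.5 × 10^8 m
GM = 6.637 × 10^19 m³/s²
Transfer ellipse: a_t = (r₁ + r₂)/2 = 1.5 × 10^8 m
Circular speed at r₁: v₁ = √(GM/r₁) = 1.15213 × 10^6 m/s
Transfer speed at r₁ (periapsis): v₁ₜ = √(GM(2/r₁ − 1/a_t)) = 1.48739 × 10^6 m/s
(a) ΔV₁ = v₁ₜ − v₁ = 335263 m/s ≈ 335.3 km/s
Circular speed at r₂: v₂ = √(GM/r₂) = 515248 m/s
Transfer speed at r₂ (apoapsis): v₂ₜ = √(GM(2/r₂ − 1/a_t)) = 297478 m/s
(b) ΔV₂ = v₂ − v₂ₜ = 217769 m/s ≈ 217.8 km/s
(c) ΔV_total = ΔV₁ + ΔV₂ = 553032 m/s ≈ 553 km/s

Final answer:
(a) ΔV₁ = 335.3 km/s
(b) ΔV₂ = 217.8 km/s
(c) ΔV_total = 553 km/s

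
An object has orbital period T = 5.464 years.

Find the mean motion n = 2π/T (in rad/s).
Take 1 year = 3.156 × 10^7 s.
T = 5.464 years = 1.72444 × 10^8 s
n = 2π / (1.72444 × 10^8 s) = 3.64361 × 10^-8 rad/s ≈ 3.644 × 10^-8 rad/s

Final answer: n = 3.644 × 10^-8 rad/s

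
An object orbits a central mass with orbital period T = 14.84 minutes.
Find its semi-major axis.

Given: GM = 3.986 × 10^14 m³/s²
T = 14.84 minutes = 890.4 s
GM = 3.986 × 10^14 m³/s²
Kepler's third law: a³ = GM T² / (4π²)
T² = 792812 s²
a³ = (3.986 × 10^14) × 792812 / (4π²) = 8.00475 × 10^18 m³
a = (a³)^(1/3) = 2.0004 × 10^6 m ≈ 2 Mm

Final answer: 2 Mm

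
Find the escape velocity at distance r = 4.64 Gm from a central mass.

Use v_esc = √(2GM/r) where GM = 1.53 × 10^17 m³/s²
r = 4.64 Gm = 4.64 × 10^9 m
GM = 1.53 × 10^17 m³/s²
2GM/r = 2 × (1.53 × 10^17) / (4.64 × 10^9) = 6.59483 × 10^7 m²/s²
v_esc = √(2GM/r) = 8120.85 m/s ≈ 8.121 km/s

Final answer: 8.121 km/s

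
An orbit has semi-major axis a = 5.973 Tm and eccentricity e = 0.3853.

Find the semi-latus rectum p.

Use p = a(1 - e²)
a = 5.973 Tm = 5.973 × 10^12 m
e = 0.3853,  e² = 0.148456,  1 − e² = 0.851544
p = a(1 − e²) = 5.973 × 10^12 m × 0.851544 = 5.08627 × 10^12 m ≈ 5.086 Tm

Final answer: p = 5.086 Tm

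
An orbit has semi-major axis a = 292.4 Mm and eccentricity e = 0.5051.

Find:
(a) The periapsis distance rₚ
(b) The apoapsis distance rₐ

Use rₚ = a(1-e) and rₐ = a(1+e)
a = 292.4 Mm = 2.924 × 10^8 m
e = 0.5051:  1 − e = 0.4949,  1 + e = 1.5051
(a) rₚ = a(1 − e) = 2.924 × 10^8 m × 0.4949 = 1.44709 × 10^8 m ≈ 144.7 Mm
(b) rₐ = a(1 + e) = 2.924 × 10^8 m × 1.5051 = 4.40091 × 10^8 m ≈ 440.1 Mm

Final answer:
(a) rₚ = 144.7 Mm
(b) rₐ = 440.1 Mm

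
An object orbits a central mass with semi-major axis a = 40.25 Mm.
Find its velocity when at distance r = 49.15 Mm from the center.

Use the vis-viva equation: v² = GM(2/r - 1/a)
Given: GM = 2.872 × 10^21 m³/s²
a = 40.25 Mm = 4.025 × 10^7 m
r = 49.15 Mm = 4.915 × 10^7 m
GM = 2.872 × 10^21 m³/s²
2/r − 1/a = 4.06918 × 10^-8 − 2.48447 × 10^-8 = 1.5847 × 10^-8 m⁻¹
v² = GM (2/r − 1/a) = 4.55127 × 10^13 m²/s²
v = 6.74631 × 10^6 m/s ≈ 6746 km/s

Final answer: 6746 km/s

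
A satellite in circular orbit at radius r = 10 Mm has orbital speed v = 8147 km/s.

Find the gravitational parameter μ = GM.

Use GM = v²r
r = 10 Mm = 1 × 10^7 m
v = 8147 km/s = 8.147 × 10^6 m/s
v² = 6.63736 × 10^13 m²/s²
GM = v²r = 6.63736 × 10^13 × 1 × 10^7 = 6.63736 × 10^20 m³/s²
GM ≈ 6.637 × 10^20 m³/s²

Final answer: GM = 6.637 × 10^20 m³/s²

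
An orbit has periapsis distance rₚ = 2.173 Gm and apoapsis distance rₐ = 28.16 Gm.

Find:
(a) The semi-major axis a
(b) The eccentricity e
rₚ = 2.173 Gm = 2.173 × 10^9 m
rₐ = 28.16 Gm = 2.816 × 10^10 m
(a) a = (rₚ + rₐ)/2 = 1.51665 × 10^10 m ≈ 15.17 Gm
(b) e = (rₐ − rₚ)/(rₐ + rₚ) = (2.5987 × 10^10) / (3.0333 × 10^10) = 0.856724

Final answer:
(a) a = 15.17 Gm
(b) e = 0.8567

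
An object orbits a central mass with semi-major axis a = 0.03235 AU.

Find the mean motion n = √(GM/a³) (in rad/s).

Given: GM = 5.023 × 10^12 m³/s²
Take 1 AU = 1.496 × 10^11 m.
a = 0.03235 AU = 4.83956 × 10^9 m
GM = 5.023 × 10^12 m³/s²
a³ = 1.13349 × 10^29 m³
GM/a³ = (5.023 × 10^12) / (1.13349 × 10^29) = 4.43145 × 10^-17 s⁻²
n = √(GM/a³) = 6.65691 × 10^-9 rad/s ≈ 6.657 × 10^-9 rad/s

Final answer: n = 6.657 × 10^-9 rad/s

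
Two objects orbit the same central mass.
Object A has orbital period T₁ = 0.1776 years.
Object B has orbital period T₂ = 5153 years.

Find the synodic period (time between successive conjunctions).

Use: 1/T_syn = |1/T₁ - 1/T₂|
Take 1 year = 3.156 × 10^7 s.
T₁ = 0.1776 years = 5.60506 × 10^6 s
T₂ = 5153 years = 1.62629 × 10^11 s
1/T₁ = 1.7841 × 10^-7 s⁻¹
1/T₂ = 6.14898 × 10^-12 s⁻¹
|1/T₁ − 1/T₂| = 1.78404 × 10^-7 s⁻¹
T_syn = 1 / |1/T₁ − 1/T₂| = 5.60525 × 10^6 s ≈ 0.1776 years

Final answer: T_syn = 0.1776 years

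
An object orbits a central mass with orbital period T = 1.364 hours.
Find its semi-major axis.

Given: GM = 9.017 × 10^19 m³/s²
T = 1.364 hours = 4910.4 s
GM = 9.017 × 10^19 m³/s²
Kepler's third law: a³ = GM T² / (4π²)
T² = 2.4112 × 10^7 s²
a³ = (9.017 × 10^19) × (2.4112 × 10^7) / (4π²) = 5.50727 × 10^25 m³
a = (a³)^(1/3) = 3.80463 × 10^8 m ≈ 380.5 Mm

Final answer: 380.5 Mm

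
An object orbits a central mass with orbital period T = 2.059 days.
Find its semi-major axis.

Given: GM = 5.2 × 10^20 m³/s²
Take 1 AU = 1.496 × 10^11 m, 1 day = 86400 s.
T = 2.059 days = 177898 s
GM = 5.2 × 10^20 m³/s²
Kepler's third law: a³ = GM T² / (4π²)
T² = 3.16476 × 10^10 s²
a³ = (5.2 × 10^20) × (3.16476 × 10^10) / (4π²) = 4.16854 × 10^29 m³
a = (a³)^(1/3) = 7.47013 × 10^9 m ≈ 0.04993 AU

Final answer: 0.04993 AU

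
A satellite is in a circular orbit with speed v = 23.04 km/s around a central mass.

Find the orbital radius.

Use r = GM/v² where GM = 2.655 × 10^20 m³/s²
v = 23.04 km/s = 23040 m/s
GM = 2.655 × 10^20 m³/s²
v² = 5.30842 × 10^8 m²/s²
r = GM/v² = (2.655 × 10^20) / (5.30842 × 10^8) = 5.00149 × 10^11 m ≈ 500.1 Gm

Final answer: 500.1 Gm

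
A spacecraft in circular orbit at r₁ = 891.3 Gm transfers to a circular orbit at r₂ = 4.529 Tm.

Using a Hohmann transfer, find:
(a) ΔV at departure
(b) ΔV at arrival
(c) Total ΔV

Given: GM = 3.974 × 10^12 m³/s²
r₁ = 891.3 Gm = 8.913 × 10^11 m
r₂ = 4.529 Tm = 4.529 × 10^12 m
GM = 3.974 × 10^12 m³/s²
Transfer ellipse: a_t = (r₁ + r₂)/2 = 2.71015 × 10^12 m
Circular speed at r₁: v₁ = √(GM/r₁) = 2.11155 m/s
Transfer speed at r₁ (periapsis): v₁ₜ = √(GM(2/r₁ − 1/a_t)) = 2.72965 m/s
(a) ΔV₁ = v₁ₜ − v₁ = 0.618094 m/s ≈ 0.6181 m/s
Circular speed at r₂: v₂ = √(GM/r₂) = 0.936726 m/s
Transfer speed at r₂ (apoapsis): v₂ₜ = √(GM(2/r₂ − 1/a_t)) = 0.53719 m/s
(b) ΔV₂ = v₂ − v₂ₜ = 0.399536 m/s ≈ 0.3995 m/s
(c) ΔV_total = ΔV₁ + ΔV₂ = 1.01763 m/s ≈ 1.018 m/s

Final answer:
(a) ΔV₁ = 0.6181 m/s
(b) ΔV₂ = 0.3995 m/s
(c) ΔV_total = 1.018 m/s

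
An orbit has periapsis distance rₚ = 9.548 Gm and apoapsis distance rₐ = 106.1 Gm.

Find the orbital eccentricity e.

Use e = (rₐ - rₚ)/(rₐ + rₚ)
rₚ = 9.548 Gm = 9.548 × 10^9 m
rₐ = 106.1 Gm = 1.061 × 10^11 m
rₐ − rₚ = 9.6552 × 10^10 m
rₐ + rₚ = 1.15648 × 10^11 m
e = (rₐ − rₚ)/(rₐ + rₚ) = 0.834878

Final answer: e = 0.8349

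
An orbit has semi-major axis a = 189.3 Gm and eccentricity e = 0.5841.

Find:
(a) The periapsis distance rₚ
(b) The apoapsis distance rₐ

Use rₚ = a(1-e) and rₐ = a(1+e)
a = 189.3 Gm = 1.893 × 10^11 m
e = 0.5841:  1 − e = 0.4159,  1 + e = 1.5841
(a) rₚ = a(1 − e) = 1.893 × 10^11 m × 0.4159 = 7.87299 × 10^10 m ≈ 78.73 Gm
(b) rₐ = a(1 + e) = 1.893 × 10^11 m × 1.5841 = 2.9987 × 10^11 m ≈ 299.9 Gm

Final answer:
(a) rₚ = 78.73 Gm
(b) rₐ = 299.9 Gm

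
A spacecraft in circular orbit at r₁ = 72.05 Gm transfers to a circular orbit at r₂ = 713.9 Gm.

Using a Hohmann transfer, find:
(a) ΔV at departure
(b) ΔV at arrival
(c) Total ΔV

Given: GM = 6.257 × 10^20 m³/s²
r₁ = 72.05 Gm = 7.205 × 10^10 m
r₂ = 713.9 Gm = 7.139 × 10^11 m
GM = 6.257 × 10^20 m³/s²
Transfer ellipse: a_t = (r₁ + r₂)/2 = 3.92975 × 10^11 m
Circular speed at r₁: v₁ = √(GM/r₁) = 93189.3 m/s
Transfer speed at r₁ (periapsis): v₁ₜ = √(GM(2/r₁ − 1/a_t)) = 125604 m/s
(a) ΔV₁ = v₁ₜ − v₁ = 32414.4 m/s ≈ 32.41 km/s
Circular speed at r₂: v₂ = √(GM/r₂) = 29605 m/s
Transfer speed at r₂ (apoapsis): v₂ₜ = √(GM(2/r₂ − 1/a_t)) = 12676.5 m/s
(b) ΔV₂ = v₂ − v₂ₜ = 16928.5 m/s ≈ 16.93 km/s
(c) ΔV_total = ΔV₁ + ΔV₂ = 49342.8 m/s ≈ 49.34 km/s

Final answer:
(a) ΔV₁ = 32.41 km/s
(b) ΔV₂ = 16.93 km/s
(c) ΔV_total = 49.34 km/s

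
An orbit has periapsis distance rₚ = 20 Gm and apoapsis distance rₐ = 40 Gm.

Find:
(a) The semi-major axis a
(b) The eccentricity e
rₚ = 20 Gm = 2 × 10^10 m
rₐ = 40 Gm = 4 × 10^10 m
(a) a = (rₚ + rₐ)/2 = 3 × 10^10 m ≈ 30 Gm
(b) e = (rₐ − rₚ)/(rₐ + rₚ) = (2 × 10^10) / (6 × 10^10) = 0.333333

Final answer:
(a) a = 30 Gm
(b) e = 0.3333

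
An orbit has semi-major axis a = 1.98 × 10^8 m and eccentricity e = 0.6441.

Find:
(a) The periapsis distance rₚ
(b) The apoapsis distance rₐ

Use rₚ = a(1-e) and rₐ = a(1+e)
a = 1.98 × 10^8 m
e = 0.6441:  1 − e = 0.3559,  1 + e = 1.6441
(a) rₚ = a(1 − e) = 1.98 × 10^8 m × 0.3559 = 7.04682 × 10^7 m ≈ 7.047 × 10^7 m
(b) rₐ = a(1 + e) = 1.98 × 10^8 m × 1.6441 = 3.25532 × 10^8 m ≈ 3.255 × 10^8 m

Final answer:
(a) rₚ = 7.047 × 10^7 m
(b) rₐ = 3.255 × 10^8 m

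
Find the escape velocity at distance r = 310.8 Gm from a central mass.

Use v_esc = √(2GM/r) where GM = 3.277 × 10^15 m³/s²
r = 310.8 Gm = 3.108 × 10^11 m
GM = 3.277 × 10^15 m³/s²
2GM/r = 2 × (3.277 × 10^15) / (3.108 × 10^11) = 21087.5 m²/s²
v_esc = √(2GM/r) = 145.215 m/s ≈ 145.2 m/s

Final answer: 145.2 m/s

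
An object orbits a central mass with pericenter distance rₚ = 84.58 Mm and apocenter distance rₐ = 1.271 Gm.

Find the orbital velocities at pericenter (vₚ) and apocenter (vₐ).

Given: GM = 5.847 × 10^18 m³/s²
rₚ = 84.58 Mm = 8.458 × 10^7 m
rₐ = 1.271 Gm = 1.271 × 10^9 m
GM = 5.847 × 10^18 m³/s²
a = (rₚ + rₐ)/2 = 6.7779 × 10^8 m
Vis-viva: v² = GM (2/r − 1/a)
vₚ² = 5.847 × 10^18 × (2.36463 × 10^-8 − 1.47538 × 10^-9) = 1.29633 × 10^11 m²/s²
vₚ = 360046 m/s ≈ 360 km/s
vₐ² = 5.847 × 10^18 × (1.57356 × 10^-9 − 1.47538 × 10^-9) = 5.74064 × 10^8 m²/s²
vₐ = 23959.6 m/s ≈ 23.96 km/s

Final answer: vₚ = 360 km/s, vₐ = 23.96 km/s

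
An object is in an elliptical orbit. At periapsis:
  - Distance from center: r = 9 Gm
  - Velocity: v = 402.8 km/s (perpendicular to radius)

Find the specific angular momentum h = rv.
r = 9 Gm = 9 × 10^9 m
v = 402.8 km/s = 402800 m/s
h = rv = 9 × 10^9 × 402800 = 3.6252 × 10^15 m²/s ≈ 3.625 × 10^15 m²/s

Final answer: h = 3.625 × 10^15 m²/s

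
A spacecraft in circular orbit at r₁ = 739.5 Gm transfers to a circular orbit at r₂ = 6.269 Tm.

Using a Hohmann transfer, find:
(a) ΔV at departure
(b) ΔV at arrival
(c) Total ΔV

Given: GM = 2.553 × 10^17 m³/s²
r₁ = 739.5 Gm = 7.395 × 10^11 m
r₂ = 6.269 Tm = 6.269 × 10^12 m
GM = 2.553 × 10^17 m³/s²
Transfer ellipse: a_t = (r₁ + r₂)/2 = 3.50425 × 10^12 m
Circular speed at r₁: v₁ = √(GM/r₁) = 587.566 m/s
Transfer speed at r₁ (periapsis): v₁ₜ = √(GM(2/r₁ − 1/a_t)) = 785.883 m/s
(a) ΔV₁ = v₁ₜ − v₁ = 198.317 m/s ≈ 198.3 m/s
Circular speed at r₂: v₂ = √(GM/r₂) = 201.802 m/s
Transfer speed at r₂ (apoapsis): v₂ₜ = √(GM(2/r₂ − 1/a_t)) = 92.7039 m/s
(b) ΔV₂ = v₂ − v₂ₜ = 109.099 m/s ≈ 109.1 m/s
(c) ΔV_total = ΔV₁ + ΔV₂ = 307.416 m/s ≈ 307.4 m/s

Final answer:
(a) ΔV₁ = 198.3 m/s
(b) ΔV₂ = 109.1 m/s
(c) ΔV_total = 307.4 m/s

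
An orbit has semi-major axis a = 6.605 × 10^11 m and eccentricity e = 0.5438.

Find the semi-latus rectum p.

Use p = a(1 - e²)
a = 6.605 × 10^11 m
e = 0.5438,  e² = 0.295718,  1 − e² = 0.704282
p = a(1 − e²) = 6.605 × 10^11 m × 0.704282 = 4.65178 × 10^11 m ≈ 4.652 × 10^11 m

Final answer: p = 4.652 × 10^11 m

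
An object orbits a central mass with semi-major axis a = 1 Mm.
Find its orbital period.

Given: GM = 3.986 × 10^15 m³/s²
a = 1 Mm = 1 × 10^6 m
GM = 3.986 × 10^15 m³/s²
a³ = 1 × 10^18 m³
T = 2π √(a³/GM) = 2π √((1 × 10^18) / (3.986 × 10^15)) = 2π × 15.8391 s
T = 99.5202 s ≈ 1.659 minutes

Final answer: 1.659 minutes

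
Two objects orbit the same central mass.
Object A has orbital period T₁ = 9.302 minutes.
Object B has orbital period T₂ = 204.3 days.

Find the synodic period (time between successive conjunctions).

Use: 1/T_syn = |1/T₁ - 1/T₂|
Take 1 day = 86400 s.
T₁ = 9.302 minutes = 558.12 s
T₂ = 204.3 days = 1.76515 × 10^7 s
1/T₁ = 0.00179173 s⁻¹
1/T₂ = 5.66523 × 10^-8 s⁻¹
|1/T₁ − 1/T₂| = 0.00179167 s⁻¹
T_syn = 1 / |1/T₁ − 1/T₂| = 558.138 s ≈ 9.302 minutes

Final answer: T_syn = 9.302 minutes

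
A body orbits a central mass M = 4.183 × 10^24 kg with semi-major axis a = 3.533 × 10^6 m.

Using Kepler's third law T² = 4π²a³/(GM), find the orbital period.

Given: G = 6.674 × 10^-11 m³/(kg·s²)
M = 4.183 × 10^24 kg
GM = G × M = 6.674 × 10^-11 × 4.183 × 10^24 = 2.79173 × 10^14 m³/s²
a = 3.533 × 10^6 m
a³ = 4.40992 × 10^19 m³
T = 2π √(a³/GM) = 2π √((4.40992 × 10^19) / (2.79173 × 10^14)) = 2π × 397.446 s
T = 2497.23 s ≈ 41.62 minutes

Final answer: 41.62 minutes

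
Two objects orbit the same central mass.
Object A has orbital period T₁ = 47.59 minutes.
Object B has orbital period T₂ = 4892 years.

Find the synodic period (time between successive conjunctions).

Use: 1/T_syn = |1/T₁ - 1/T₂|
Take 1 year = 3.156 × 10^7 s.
T₁ = 47.59 minutes = 2855.4 s
T₂ = 4892 years = 1.54392 × 10^11 s
1/T₁ = 0.000350214 s⁻¹
1/T₂ = 6.47704 × 10^-12 s⁻¹
|1/T₁ − 1/T₂| = 0.000350214 s⁻¹
T_syn = 1 / |1/T₁ − 1/T₂| = 2855.4 s ≈ 47.59 minutes

Final answer: T_syn = 47.59 minutes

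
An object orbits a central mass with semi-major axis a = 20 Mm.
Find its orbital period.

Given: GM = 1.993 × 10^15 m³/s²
a = 20 Mm = 2 × 10^7 m
GM = 1.993 × 10^15 m³/s²
a³ = 8 × 10^21 m³
T = 2π √(a³/GM) = 2π √((8 × 10^21) / (1.993 × 10^15)) = 2π × 2003.51 s
T = 12588.4 s ≈ 3.497 hours

Final answer: 3.497 hours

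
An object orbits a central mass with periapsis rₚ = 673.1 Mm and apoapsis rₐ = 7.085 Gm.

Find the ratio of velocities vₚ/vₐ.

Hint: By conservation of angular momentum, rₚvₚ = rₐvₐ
rₚ = 673.1 Mm = 6.731 × 10^8 m
rₐ = 7.085 Gm = 7.085 × 10^9 m
rₚvₚ = rₐvₐ  ⇒  vₚ/vₐ = rₐ/rₚ
vₚ/vₐ = (7.085 × 10^9) / (6.731 × 10^8) = 10.5259

Final answer: vₚ/vₐ = 10.53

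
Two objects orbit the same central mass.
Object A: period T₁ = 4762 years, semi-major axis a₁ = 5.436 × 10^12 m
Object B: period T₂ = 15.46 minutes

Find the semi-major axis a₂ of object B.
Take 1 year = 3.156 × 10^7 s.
T₁ = 4762 years = 1.50289 × 10^11 s
T₂ = 15.46 minutes = 927.6 s
a₁ = 5.436 × 10^12 m
Kepler's third law: (T₂/T₁)² = (a₂/a₁)³  ⇒  a₂ = a₁ (T₂/T₁)^(2/3)
T₂/T₁ = 6.17212 × 10^-9
(T₂/T₁)^(2/3) = 3.36478 × 10^-6
a₂ = 5.436 × 10^12 m × 3.36478 × 10^-6 = 1.82909 × 10^7 m ≈ 1.829 × 10^7 m

Final answer: a₂ = 1.829 × 10^7 m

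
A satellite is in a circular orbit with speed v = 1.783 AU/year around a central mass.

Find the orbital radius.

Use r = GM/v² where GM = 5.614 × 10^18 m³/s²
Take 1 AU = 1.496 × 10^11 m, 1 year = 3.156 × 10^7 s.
v = 1.783 AU/year = 8451.74 m/s
GM = 5.614 × 10^18 m³/s²
v² = 7.14318 × 10^7 m²/s²
r = GM/v² = (5.614 × 10^18) / (7.14318 × 10^7) = 7.85924 × 10^10 m ≈ 0.5254 AU

Final answer: 0.5254 AU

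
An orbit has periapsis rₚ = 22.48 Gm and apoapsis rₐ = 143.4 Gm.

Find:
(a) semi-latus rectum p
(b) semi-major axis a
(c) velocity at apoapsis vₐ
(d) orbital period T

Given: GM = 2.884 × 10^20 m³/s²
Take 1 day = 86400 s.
rₚ = 22.48 Gm = 2.248 × 10^10 m
rₐ = 143.4 Gm = 1.434 × 10^11 m
GM = 2.884 × 10^20 m³/s²
a = (rₚ + rₐ)/2 = 8.294 × 10^10 m
e = (rₐ − rₚ)/(rₐ + rₚ) = (1.2092 × 10^11) / (1.6588 × 10^11) = 0.728961
(a) 1 − e² = 0.468616;  p = a(1 − e²) = 8.294 × 10^10 × 0.468616 = 3.8867 × 10^10 m ≈ 38.87 Gm
(b) a = 8.294 × 10^10 m ≈ 82.94 Gm
(c) vₐ² = GM (2/rₐ − 1/a) = 2.884 × 10^20 × (1.3947 × 10^-11 − 1.20569 × 10^-11) = 5.45103 × 10^8 m²/s²;  vₐ = 23347.4 m/s ≈ 23.35 km/s
(d) a³ = 5.70548 × 10^32 m³;  T = 2π √(a³/GM) = 2π × 1.40653 × 10^6 s = 8.83748 × 10^6 s ≈ 102.3 days

Final answer:
(a) semi-latus rectum p = 38.87 Gm
(b) semi-major axis a = 82.94 Gm
(c) velocity at apoapsis vₐ = 23.35 km/s
(d) orbital period T = 102.3 days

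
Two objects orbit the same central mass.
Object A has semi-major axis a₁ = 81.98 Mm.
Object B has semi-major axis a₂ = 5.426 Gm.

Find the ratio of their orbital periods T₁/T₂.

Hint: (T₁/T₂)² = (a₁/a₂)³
a₁ = 81.98 Mm = 8.198 × 10^7 m
a₂ = 5.426 Gm = 5.426 × 10^9 m
a₁/a₂ = 0.0151087
T₁/T₂ = (a₁/a₂)^(3/2) = (0.0151087)^1.5 = 0.00185713

Final answer: T₁/T₂ = 0.001857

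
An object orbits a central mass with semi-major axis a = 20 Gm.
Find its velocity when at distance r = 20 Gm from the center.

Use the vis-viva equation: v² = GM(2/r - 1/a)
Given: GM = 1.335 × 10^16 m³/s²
a = 20 Gm = 2 × 10^10 m
r = 20 Gm = 2 × 10^10 m
GM = 1.335 × 10^16 m³/s²
2/r − 1/a = 1 × 10^-10 − 5 × 10^-11 = 5 × 10^-11 m⁻¹
v² = GM (2/r − 1/a) = 667500 m²/s²
v = 817.007 m/s ≈ 817 m/s

Final answer: 817 m/s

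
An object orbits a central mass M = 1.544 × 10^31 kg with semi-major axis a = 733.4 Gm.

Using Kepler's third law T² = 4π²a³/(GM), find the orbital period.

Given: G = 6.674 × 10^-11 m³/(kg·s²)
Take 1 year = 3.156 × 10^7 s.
M = 1.544 × 10^31 kg
GM = G × M = 6.674 × 10^-11 × 1.544 × 10^31 = 1.03047 × 10^21 m³/s²
a = 733.4 Gm = 7.334 × 10^11 m
a³ = 3.94478 × 10^35 m³
T = 2π √(a³/GM) = 2π √((3.94478 × 10^35) / (1.03047 × 10^21)) = 2π × 1.95657 × 10^7 s
T = 1.22935 × 10^8 s ≈ 3.895 years

Final answer: 3.895 years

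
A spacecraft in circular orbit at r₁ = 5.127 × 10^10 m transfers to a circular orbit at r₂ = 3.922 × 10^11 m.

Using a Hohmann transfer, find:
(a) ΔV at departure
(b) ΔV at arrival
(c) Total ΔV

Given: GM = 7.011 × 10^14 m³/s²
r₁ = 5.127 × 10^10 m
r₂ = 3.922 × 10^11 m
GM = 7.011 × 10^14 m³/s²
Transfer ellipse: a_t = (r₁ + r₂)/2 = 2.21735 × 10^11 m
Circular speed at r₁: v₁ = √(GM/r₁) = 116.939 m/s
Transfer speed at r₁ (periapsis): v₁ₜ = √(GM(2/r₁ − 1/a_t)) = 155.523 m/s
(a) ΔV₁ = v₁ₜ − v₁ = 38.5844 m/s ≈ 38.58 m/s
Circular speed at r₂: v₂ = √(GM/r₂) = 42.2801 m/s
Transfer speed at r₂ (apoapsis): v₂ₜ = √(GM(2/r₂ − 1/a_t)) = 20.3306 m/s
(b) ΔV₂ = v₂ − v₂ₜ = 21.9495 m/s ≈ 21.95 m/s
(c) ΔV_total = ΔV₁ + ΔV₂ = 60.5339 m/s ≈ 60.53 m/s

Final answer:
(a) ΔV₁ = 38.58 m/s
(b) ΔV₂ = 21.95 m/s
(c) ΔV_total = 60.53 m/s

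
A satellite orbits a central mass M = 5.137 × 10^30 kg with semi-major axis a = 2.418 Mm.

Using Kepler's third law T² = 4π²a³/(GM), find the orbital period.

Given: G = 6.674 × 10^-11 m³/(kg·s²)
M = 5.137 × 10^30 kg
GM = G × M = 6.674 × 10^-11 × 5.137 × 10^30 = 3.42843 × 10^20 m³/s²
a = 2.418 Mm = 2.418 × 10^6 m
a³ = 1.41374 × 10^19 m³
T = 2π √(a³/GM) = 2π √((1.41374 × 10^19) / (3.42843 × 10^20)) = 2π × 0.203066 s
T = 1.2759 s ≈ 1.276 seconds

Final answer: 1.276 seconds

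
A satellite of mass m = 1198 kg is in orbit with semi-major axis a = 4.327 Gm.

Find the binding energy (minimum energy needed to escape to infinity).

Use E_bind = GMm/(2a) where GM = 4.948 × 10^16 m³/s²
a = 4.327 Gm = 4.327 × 10^9 m
GM = 4.948 × 10^16 m³/s²
m = 1198 kg
GMm = 4.948 × 10^16 × 1198 = 5.9277 × 10^19 m³·kg/s²
2a = 8.654 × 10^9 m
E_bind = GMm/(2a) = 6.84967 × 10^9 J ≈ 6.85 GJ

Final answer: 6.85 GJ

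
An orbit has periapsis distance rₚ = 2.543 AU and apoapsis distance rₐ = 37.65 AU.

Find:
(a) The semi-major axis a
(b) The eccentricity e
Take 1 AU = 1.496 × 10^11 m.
rₚ = 2.543 AU = 3.80433 × 10^11 m
rₐ = 37.65 AU = 5.63244 × 10^12 m
(a) a = (rₚ + rₐ)/2 = 3.00644 × 10^12 m ≈ 20.1 AU
(b) e = (rₐ − rₚ)/(rₐ + rₚ) = (5.25201 × 10^12) / (6.01287 × 10^12) = 0.873461

Final answer:
(a) a = 20.1 AU
(b) e = 0.8735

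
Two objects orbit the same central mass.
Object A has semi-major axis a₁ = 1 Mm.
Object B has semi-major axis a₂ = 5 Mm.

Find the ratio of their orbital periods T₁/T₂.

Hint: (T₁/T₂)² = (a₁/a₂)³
a₁ = 1 Mm = 1 × 10^6 m
a₂ = 5 Mm = 5 × 10^6 m
a₁/a₂ = 0.2
T₁/T₂ = (a₁/a₂)^(3/2) = (0.2)^1.5 = 0.0894427

Final answer: T₁/T₂ = 0.08944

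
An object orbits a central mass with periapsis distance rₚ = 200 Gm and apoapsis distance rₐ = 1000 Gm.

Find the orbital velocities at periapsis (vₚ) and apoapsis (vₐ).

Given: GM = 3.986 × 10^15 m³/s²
rₚ = 200 Gm = 2 × 10^11 m
rₐ = 1000 Gm = 1 × 10^12 m
GM = 3.986 × 10^15 m³/s²
a = (rₚ + rₐ)/2 = 6 × 10^11 m
Vis-viva: v² = GM (2/r − 1/a)
vₚ² = 3.986 × 10^15 × (1 × 10^-11 − 1.66667 × 10^-12) = 33216.7 m²/s²
vₚ = 182.254 m/s ≈ 182.3 m/s
vₐ² = 3.986 × 10^15 × (2 × 10^-12 − 1.66667 × 10^-12) = 1328.67 m²/s²
vₐ = 36.4509 m/s ≈ 36.45 m/s

Final answer: vₚ = 182.3 m/s, vₐ = 36.45 m/s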